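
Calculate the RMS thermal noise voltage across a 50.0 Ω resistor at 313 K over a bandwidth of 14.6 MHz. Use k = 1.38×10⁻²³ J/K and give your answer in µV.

3.55 µV

V_n = √(4kTRB)
4kTRB = 4 × 1.38×10⁻²³ × 313 × 5.00×10¹ × 1.46×10⁷ = 1.26×10⁻¹¹ V²
V_n = √(1.26×10⁻¹¹) = 3.55×10⁻⁶ V = 3.55 µV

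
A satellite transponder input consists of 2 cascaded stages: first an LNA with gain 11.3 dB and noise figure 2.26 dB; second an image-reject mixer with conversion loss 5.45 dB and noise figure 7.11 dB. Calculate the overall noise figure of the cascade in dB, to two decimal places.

2.99 dB

Convert to linear (a loss of L dB is a gain of −L dB): F_i = 10^(NF_i/10), G_i = 10^(G_i,dB/10)
  Stage 1: F_1 = 10^(2.26/10) = 1.683, G_1 = 10^(11.3/10) = 13.49
  Stage 2: F_2 = 10^(7.11/10) = 5.140, G_2 = 10^(−5.45/10) = 0.2851
Friis cascade:
  F = 1.683 + (5.140 − 1)/13.49 = 1.990
NF = 10 log₁₀(1.990) = 2.99 dB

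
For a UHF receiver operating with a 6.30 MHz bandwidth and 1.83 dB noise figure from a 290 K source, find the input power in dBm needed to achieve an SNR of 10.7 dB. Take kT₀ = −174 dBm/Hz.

−93.5 dBm

Sensitivity = −174 + 10 log₁₀(B) + NF + SNR_min
= −174 + 67.99 + 1.83 + 10.7
= −93.48 dBm → −93.5 dBm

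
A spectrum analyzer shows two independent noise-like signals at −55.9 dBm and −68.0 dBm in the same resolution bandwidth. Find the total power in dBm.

Convert to linear, add, convert back:
P₁ = 2.57×10⁻⁹ W, P₂ = 1.58×10⁻¹⁰ W
P_tot = 2.73×10⁻⁹ W → 10 log₁₀(P_tot / 10⁻³) = −55.6 dBm

−55.6 dBm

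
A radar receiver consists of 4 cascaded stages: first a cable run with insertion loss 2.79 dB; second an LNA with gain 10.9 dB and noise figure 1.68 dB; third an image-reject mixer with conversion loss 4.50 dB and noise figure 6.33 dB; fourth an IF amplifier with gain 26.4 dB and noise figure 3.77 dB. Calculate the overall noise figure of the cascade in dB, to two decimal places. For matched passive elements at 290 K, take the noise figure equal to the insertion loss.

Convert to linear (a loss of L dB is a gain of −L dB): F_i = 10^(NF_i/10), G_i = 10^(G_i,dB/10)
  Stage 1: F_1 = 10^(2.79/10) = 1.901, G_1 = 10^(−2.79/10) = 0.5260
  Stage 2: F_2 = 10^(1.68/10) = 1.472, G_2 = 10^(10.9/10) = 12.30
  Stage 3: F_3 = 10^(6.33/10) = 4.295, G_3 = 10^(−4.50/10) = 0.3548
  Stage 4: F_4 = 10^(3.77/10) = 2.382, G_4 = 10^(26.4/10) = 436.5
Friis cascade:
  F = 1.901 + (1.472 − 1)/0.5260 + (4.295 − 1)/6.471 + (2.382 − 1)/2.296 = 3.910
NF = 10 log₁₀(3.910) = 5.92 dB

5.92 dB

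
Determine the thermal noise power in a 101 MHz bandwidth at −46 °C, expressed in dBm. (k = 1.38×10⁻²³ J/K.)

T = −46 °C + 273.15 = 227.15 K
P_n = kTB = 1.38×10⁻²³ × 227.15 × 1.01×10⁸ = 3.17×10⁻¹³ W
In dBm: 10 log₁₀(3.17×10⁻¹³ / 10⁻³) = −95.0 dBm

−95.0 dBm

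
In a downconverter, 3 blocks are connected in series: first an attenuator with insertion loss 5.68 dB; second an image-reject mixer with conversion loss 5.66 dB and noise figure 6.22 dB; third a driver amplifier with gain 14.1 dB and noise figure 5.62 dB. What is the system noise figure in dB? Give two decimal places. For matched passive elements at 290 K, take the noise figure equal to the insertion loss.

Convert to linear (a loss of L dB is a gain of −L dB): F_i = 10^(NF_i/10), G_i = 10^(G_i,dB/10)
  Stage 1: F_1 = 10^(5.68/10) = 3.698, G_1 = 10^(−5.68/10) = 0.2704
  Stage 2: F_2 = 10^(6.22/10) = 4.188, G_2 = 10^(−5.66/10) = 0.2716
  Stage 3: F_3 = 10^(5.62/10) = 3.648, G_3 = 10^(14.1/10) = 25.70
Friis cascade:
  F = 3.698 + (4.188 − 1)/0.2704 + (3.648 − 1)/0.07345 = 51.53
NF = 10 log₁₀(51.53) = 17.12 dB

17.12 dB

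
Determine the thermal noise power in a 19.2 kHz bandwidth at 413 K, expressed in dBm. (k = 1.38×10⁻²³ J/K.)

−129.6 dBm

P_n = kTB = 1.38×10⁻²³ × 413 × 1.92×10⁴ = 1.09×10⁻¹⁶ W
In dBm: 10 log₁₀(1.09×10⁻¹⁶ / 10⁻³) = −129.6 dBm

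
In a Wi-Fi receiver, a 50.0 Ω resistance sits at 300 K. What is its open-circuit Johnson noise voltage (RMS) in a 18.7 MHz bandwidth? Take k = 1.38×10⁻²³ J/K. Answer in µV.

3.93 µV

V_n = √(4kTRB)
4kTRB = 4 × 1.38×10⁻²³ × 300 × 5.00×10¹ × 1.87×10⁷ = 1.55×10⁻¹¹ V²
V_n = √(1.55×10⁻¹¹) = 3.93×10⁻⁶ V = 3.93 µV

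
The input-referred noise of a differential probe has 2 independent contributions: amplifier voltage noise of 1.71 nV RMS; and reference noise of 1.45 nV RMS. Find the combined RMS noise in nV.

Uncorrelated sources add in power (mean-square): V_tot = √(ΣV_i²)
V_tot = √[(1.71×10⁻⁹)² + (1.45×10⁻⁹)²] = 2.24×10⁻⁹ V = 2.24 nV

2.24 nV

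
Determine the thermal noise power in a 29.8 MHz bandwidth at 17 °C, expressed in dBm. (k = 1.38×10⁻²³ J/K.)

T = 17 °C + 273.15 = 290.15 K
P_n = kTB = 1.38×10⁻²³ × 290.15 × 2.98×10⁷ = 1.19×10⁻¹³ W
In dBm: 10 log₁₀(1.19×10⁻¹³ / 10⁻³) = −99.2 dBm

−99.2 dBm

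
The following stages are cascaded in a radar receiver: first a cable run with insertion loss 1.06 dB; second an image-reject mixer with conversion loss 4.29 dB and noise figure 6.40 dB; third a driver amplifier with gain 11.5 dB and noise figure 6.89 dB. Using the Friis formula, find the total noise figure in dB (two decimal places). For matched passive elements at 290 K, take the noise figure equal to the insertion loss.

12.76 dB

Convert to linear (a loss of L dB is a gain of −L dB): F_i = 10^(NF_i/10), G_i = 10^(G_i,dB/10)
  Stage 1: F_1 = 10^(1.06/10) = 1.276, G_1 = 10^(−1.06/10) = 0.7834
  Stage 2: F_2 = 10^(6.40/10) = 4.365, G_2 = 10^(−4.29/10) = 0.3724
  Stage 3: F_3 = 10^(6.89/10) = 4.887, G_3 = 10^(11.5/10) = 14.13
Friis cascade:
  F = 1.276 + (4.365 − 1)/0.7834 + (4.887 − 1)/0.2917 = 18.89
NF = 10 log₁₀(18.89) = 12.76 dB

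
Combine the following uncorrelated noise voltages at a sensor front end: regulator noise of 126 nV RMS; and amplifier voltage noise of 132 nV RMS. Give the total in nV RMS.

Uncorrelated sources add in power (mean-square): V_tot = √(ΣV_i²)
V_tot = √[(1.26×10⁻⁷)² + (1.32×10⁻⁷)²] = 1.82×10⁻⁷ V = 182 nV

182 nV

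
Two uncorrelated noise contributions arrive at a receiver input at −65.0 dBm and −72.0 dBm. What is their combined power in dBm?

Convert to linear, add, convert back:
P₁ = 3.16×10⁻¹⁰ W, P₂ = 6.31×10⁻¹¹ W
P_tot = 3.79×10⁻¹⁰ W → 10 log₁₀(P_tot / 10⁻³) = −64.2 dBm

−64.2 dBm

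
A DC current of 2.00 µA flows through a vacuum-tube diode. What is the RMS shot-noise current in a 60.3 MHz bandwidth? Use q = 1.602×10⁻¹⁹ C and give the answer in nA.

I_n = √(2qI·B)
2qI·B = 2 × 1.602×10⁻¹⁹ × 2.00×10⁻⁶ × 6.03×10⁷ = 3.86×10⁻¹⁷ A²
I_n = √(3.86×10⁻¹⁷) = 6.22×10⁻⁹ A = 6.22 nA

6.22 nA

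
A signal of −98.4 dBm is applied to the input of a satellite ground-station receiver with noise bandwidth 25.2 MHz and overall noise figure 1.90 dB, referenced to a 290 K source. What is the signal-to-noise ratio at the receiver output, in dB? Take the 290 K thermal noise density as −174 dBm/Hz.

−0.3 dB

Noise floor: N = −174 + 10 log₁₀(B) + NF
10 log₁₀(2.52×10⁷) = 74.01 dB
N = −174 + 74.01 + 1.90 = −98.09 dBm
SNR = P_sig − N = −98.4 − (−98.09) = −0.31 dB → −0.3 dB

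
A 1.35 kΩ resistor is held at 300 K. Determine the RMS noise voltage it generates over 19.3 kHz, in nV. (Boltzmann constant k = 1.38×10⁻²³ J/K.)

V_n = √(4kTRB)
4kTRB = 4 × 1.38×10⁻²³ × 300 × 1.35×10³ × 1.93×10⁴ = 4.31×10⁻¹³ V²
V_n = √(4.31×10⁻¹³) = 6.57×10⁻⁷ V = 657 nV

657 nV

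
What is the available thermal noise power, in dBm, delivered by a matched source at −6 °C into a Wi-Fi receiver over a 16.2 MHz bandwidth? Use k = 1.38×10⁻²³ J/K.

−102.2 dBm

T = −6 °C + 273.15 = 267.15 K
P_n = kTB = 1.38×10⁻²³ × 267.15 × 1.62×10⁷ = 5.97×10⁻¹⁴ W
In dBm: 10 log₁₀(5.97×10⁻¹⁴ / 10⁻³) = −102.2 dBm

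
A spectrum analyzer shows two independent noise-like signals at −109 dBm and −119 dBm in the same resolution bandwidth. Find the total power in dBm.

Convert to linear, add, convert back:
P₁ = 1.26×10⁻¹⁴ W, P₂ = 1.26×10⁻¹⁵ W
P_tot = 1.38×10⁻¹⁴ W → 10 log₁₀(P_tot / 10⁻³) = −108.6 dBm

−108.6 dBm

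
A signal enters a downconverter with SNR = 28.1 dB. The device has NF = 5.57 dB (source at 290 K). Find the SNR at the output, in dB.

By definition F = SNR_in/SNR_out, so in dB: SNR_out = SNR_in − NF
SNR_out = 28.1 − 5.57 = 22.53 dB

22.53 dB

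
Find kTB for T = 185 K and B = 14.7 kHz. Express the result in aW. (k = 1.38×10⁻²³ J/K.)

37.5 aW

P_n = kTB = 1.38×10⁻²³ × 185 × 1.47×10⁴ = 3.75×10⁻¹⁷ W = 37.5 aW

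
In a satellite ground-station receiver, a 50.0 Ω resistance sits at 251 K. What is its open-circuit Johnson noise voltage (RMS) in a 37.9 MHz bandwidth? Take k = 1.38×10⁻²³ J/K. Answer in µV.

5.12 µV

V_n = √(4kTRB)
4kTRB = 4 × 1.38×10⁻²³ × 251 × 5.00×10¹ × 3.79×10⁷ = 2.63×10⁻¹¹ V²
V_n = √(2.63×10⁻¹¹) = 5.12×10⁻⁶ V = 5.12 µV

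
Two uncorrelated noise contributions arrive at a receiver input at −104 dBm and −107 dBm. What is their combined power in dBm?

Convert to linear, add, convert back:
P₁ = 3.98×10⁻¹⁴ W, P₂ = 2.00×10⁻¹⁴ W
P_tot = 5.98×10⁻¹⁴ W → 10 log₁₀(P_tot / 10⁻³) = −102.2 dBm

−102.2 dBm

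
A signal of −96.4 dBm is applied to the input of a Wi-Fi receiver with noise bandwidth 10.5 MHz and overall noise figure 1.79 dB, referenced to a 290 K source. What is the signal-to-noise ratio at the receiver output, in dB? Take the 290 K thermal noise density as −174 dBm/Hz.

5.6 dB

Noise floor: N = −174 + 10 log₁₀(B) + NF
10 log₁₀(1.05×10⁷) = 70.21 dB
N = −174 + 70.21 + 1.79 = −102.00 dBm
SNR = P_sig − N = −96.4 − (−102.00) = 5.60 dB → 5.6 dB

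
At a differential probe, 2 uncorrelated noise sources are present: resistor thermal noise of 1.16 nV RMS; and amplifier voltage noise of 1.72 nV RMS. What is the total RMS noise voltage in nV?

Uncorrelated sources add in power (mean-square): V_tot = √(ΣV_i²)
V_tot = √[(1.16×10⁻⁹)² + (1.72×10⁻⁹)²] = 2.07×10⁻⁹ V = 2.07 nV

2.07 nV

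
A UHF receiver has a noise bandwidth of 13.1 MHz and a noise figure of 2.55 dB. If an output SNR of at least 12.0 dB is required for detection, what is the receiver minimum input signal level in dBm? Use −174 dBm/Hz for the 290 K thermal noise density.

Sensitivity = −174 + 10 log₁₀(B) + NF + SNR_min
= −174 + 71.17 + 2.55 + 12.0
= −88.28 dBm → −88.3 dBm

−88.3 dBm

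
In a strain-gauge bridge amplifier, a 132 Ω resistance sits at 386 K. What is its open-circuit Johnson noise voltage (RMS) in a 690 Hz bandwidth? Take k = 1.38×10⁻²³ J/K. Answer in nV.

V_n = √(4kTRB)
4kTRB = 4 × 1.38×10⁻²³ × 386 × 1.32×10² × 6.90×10² = 1.94×10⁻¹⁵ V²
V_n = √(1.94×10⁻¹⁵) = 4.41×10⁻⁸ V = 44.1 nV

44.1 nV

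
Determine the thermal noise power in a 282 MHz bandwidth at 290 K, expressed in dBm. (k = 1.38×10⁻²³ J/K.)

−89.5 dBm

P_n = kTB = 1.38×10⁻²³ × 290 × 2.82×10⁸ = 1.13×10⁻¹² W
In dBm: 10 log₁₀(1.13×10⁻¹² / 10⁻³) = −89.5 dBm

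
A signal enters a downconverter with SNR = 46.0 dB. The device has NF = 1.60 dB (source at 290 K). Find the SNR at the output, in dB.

By definition F = SNR_in/SNR_out, so in dB: SNR_out = SNR_in − NF
SNR_out = 46.0 − 1.60 = 44.40 dB

44.40 dB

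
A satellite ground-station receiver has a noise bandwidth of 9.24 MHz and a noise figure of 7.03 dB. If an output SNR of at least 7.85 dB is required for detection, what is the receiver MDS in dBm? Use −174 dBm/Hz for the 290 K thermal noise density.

−89.5 dBm

Sensitivity = −174 + 10 log₁₀(B) + NF + SNR_min
= −174 + 69.66 + 7.03 + 7.85
= −89.46 dBm → −89.5 dBm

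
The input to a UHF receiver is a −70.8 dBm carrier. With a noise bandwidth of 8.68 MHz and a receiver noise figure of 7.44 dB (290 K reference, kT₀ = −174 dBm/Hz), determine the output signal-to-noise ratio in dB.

Noise floor: N = −174 + 10 log₁₀(B) + NF
10 log₁₀(8.68×10⁶) = 69.39 dB
N = −174 + 69.39 + 7.44 = −97.17 dBm
SNR = P_sig − N = −70.8 − (−97.17) = 26.37 dB → 26.4 dB

26.4 dB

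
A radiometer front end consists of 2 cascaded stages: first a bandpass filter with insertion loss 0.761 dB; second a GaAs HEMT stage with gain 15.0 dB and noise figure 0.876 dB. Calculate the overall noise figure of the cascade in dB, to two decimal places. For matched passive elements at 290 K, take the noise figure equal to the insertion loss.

1.64 dB

Convert to linear (a loss of L dB is a gain of −L dB): F_i = 10^(NF_i/10), G_i = 10^(G_i,dB/10)
  Stage 1: F_1 = 10^(0.761/10) = 1.192, G_1 = 10^(−0.761/10) = 0.8393
  Stage 2: F_2 = 10^(0.876/10) = 1.223, G_2 = 10^(15.0/10) = 31.62
Friis cascade:
  F = 1.192 + (1.223 − 1)/0.8393 = 1.458
NF = 10 log₁₀(1.458) = 1.64 dB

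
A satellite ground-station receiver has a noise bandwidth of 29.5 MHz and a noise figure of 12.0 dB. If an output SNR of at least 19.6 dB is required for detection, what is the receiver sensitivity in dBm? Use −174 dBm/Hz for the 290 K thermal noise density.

Sensitivity = −174 + 10 log₁₀(B) + NF + SNR_min
= −174 + 74.7 + 12.0 + 19.6
= −67.7 dBm → −67.7 dBm

−67.7 dBm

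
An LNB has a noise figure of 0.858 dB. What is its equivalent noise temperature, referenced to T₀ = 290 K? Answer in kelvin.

63.3 K

F = 10^(0.858/10) = 1.21843
T_e = (F − 1)·T₀ = (1.21843 − 1) × 290 = 63.3 K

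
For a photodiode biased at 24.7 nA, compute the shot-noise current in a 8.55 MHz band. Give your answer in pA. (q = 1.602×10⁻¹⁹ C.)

I_n = √(2qI·B)
2qI·B = 2 × 1.602×10⁻¹⁹ × 2.47×10⁻⁸ × 8.55×10⁶ = 6.77×10⁻²⁰ A²
I_n = √(6.77×10⁻²⁰) = 2.60×10⁻¹⁰ A = 260 pA

260 pA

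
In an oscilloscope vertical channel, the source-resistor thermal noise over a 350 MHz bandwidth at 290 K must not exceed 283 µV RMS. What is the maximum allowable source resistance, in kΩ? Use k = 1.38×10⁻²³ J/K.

Johnson–Nyquist: V_n = √(4kTRB) ⇒ R = V_n² / (4kTB)
4kTB = 4 × 1.38×10⁻²³ × 290 × 3.50×10⁸ = 5.60×10⁻¹²
R = (2.83×10⁻⁴)² / 5.60×10⁻¹² = 1.43×10⁴ Ω = 14.3 kΩ

14.3 kΩ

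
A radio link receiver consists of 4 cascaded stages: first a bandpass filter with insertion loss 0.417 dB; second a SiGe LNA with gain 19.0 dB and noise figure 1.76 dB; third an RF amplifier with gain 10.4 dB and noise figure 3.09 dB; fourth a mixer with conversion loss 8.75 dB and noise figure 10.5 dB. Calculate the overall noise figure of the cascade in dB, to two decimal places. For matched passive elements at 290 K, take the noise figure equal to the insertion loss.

2.25 dB

Convert to linear (a loss of L dB is a gain of −L dB): F_i = 10^(NF_i/10), G_i = 10^(G_i,dB/10)
  Stage 1: F_1 = 10^(0.417/10) = 1.101, G_1 = 10^(−0.417/10) = 0.9084
  Stage 2: F_2 = 10^(1.76/10) = 1.500, G_2 = 10^(19.0/10) = 79.43
  Stage 3: F_3 = 10^(3.09/10) = 2.037, G_3 = 10^(10.4/10) = 10.96
  Stage 4: F_4 = 10^(10.5/10) = 11.22, G_4 = 10^(−8.75/10) = 0.1334
Friis cascade:
  F = 1.101 + (1.500 − 1)/0.9084 + (2.037 − 1)/72.16 + (11.22 − 1)/791.2 = 1.678
NF = 10 log₁₀(1.678) = 2.25 dB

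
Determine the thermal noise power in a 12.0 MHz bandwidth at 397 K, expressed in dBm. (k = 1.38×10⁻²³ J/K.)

P_n = kTB = 1.38×10⁻²³ × 397 × 1.20×10⁷ = 6.57×10⁻¹⁴ W
In dBm: 10 log₁₀(6.57×10⁻¹⁴ / 10⁻³) = −101.8 dBm

−101.8 dBm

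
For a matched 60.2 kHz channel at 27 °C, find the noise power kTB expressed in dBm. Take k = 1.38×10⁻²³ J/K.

T = 27 °C + 273.15 = 300.15 K
P_n = kTB = 1.38×10⁻²³ × 300.15 × 6.02×10⁴ = 2.49×10⁻¹⁶ W
In dBm: 10 log₁₀(2.49×10⁻¹⁶ / 10⁻³) = −126.0 dBm

−126.0 dBm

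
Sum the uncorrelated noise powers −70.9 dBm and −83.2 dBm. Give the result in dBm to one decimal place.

Convert to linear, add, convert back:
P₁ = 8.13×10⁻¹¹ W, P₂ = 4.79×10⁻¹² W
P_tot = 8.61×10⁻¹¹ W → 10 log₁₀(P_tot / 10⁻³) = −70.7 dBm

−70.7 dBm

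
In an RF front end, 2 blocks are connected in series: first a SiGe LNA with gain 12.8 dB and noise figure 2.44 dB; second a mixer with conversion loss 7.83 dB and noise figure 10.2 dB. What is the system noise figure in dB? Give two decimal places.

3.52 dB

Convert to linear (a loss of L dB is a gain of −L dB): F_i = 10^(NF_i/10), G_i = 10^(G_i,dB/10)
  Stage 1: F_1 = 10^(2.44/10) = 1.754, G_1 = 10^(12.8/10) = 19.05
  Stage 2: F_2 = 10^(10.2/10) = 10.47, G_2 = 10^(−7.83/10) = 0.1648
Friis cascade:
  F = 1.754 + (10.47 − 1)/19.05 = 2.251
NF = 10 log₁₀(2.251) = 3.52 dB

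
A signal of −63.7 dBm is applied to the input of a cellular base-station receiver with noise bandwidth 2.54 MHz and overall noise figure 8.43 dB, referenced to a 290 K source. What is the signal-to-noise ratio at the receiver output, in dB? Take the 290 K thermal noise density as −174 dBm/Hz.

Noise floor: N = −174 + 10 log₁₀(B) + NF
10 log₁₀(2.54×10⁶) = 64.05 dB
N = −174 + 64.05 + 8.43 = −101.52 dBm
SNR = P_sig − N = −63.7 − (−101.52) = 37.82 dB → 37.8 dB

37.8 dB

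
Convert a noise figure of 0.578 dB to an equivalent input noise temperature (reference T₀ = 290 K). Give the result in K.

F = 10^(0.578/10) = 1.14235
T_e = (F − 1)·T₀ = (1.14235 − 1) × 290 = 41.3 K

41.3 K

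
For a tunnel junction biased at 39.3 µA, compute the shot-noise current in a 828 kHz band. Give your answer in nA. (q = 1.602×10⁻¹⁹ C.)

3.23 nA

I_n = √(2qI·B)
2qI·B = 2 × 1.602×10⁻¹⁹ × 3.93×10⁻⁵ × 8.28×10⁵ = 1.04×10⁻¹⁷ A²
I_n = √(1.04×10⁻¹⁷) = 3.23×10⁻⁹ A = 3.23 nA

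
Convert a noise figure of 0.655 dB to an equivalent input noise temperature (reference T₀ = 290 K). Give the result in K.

F = 10^(0.655/10) = 1.16279
T_e = (F − 1)·T₀ = (1.16279 − 1) × 290 = 47.2 K

47.2 K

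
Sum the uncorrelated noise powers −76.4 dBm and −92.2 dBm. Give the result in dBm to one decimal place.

Convert to linear, add, convert back:
P₁ = 2.29×10⁻¹¹ W, P₂ = 6.03×10⁻¹³ W
P_tot = 2.35×10⁻¹¹ W → 10 log₁₀(P_tot / 10⁻³) = −76.3 dBm

−76.3 dBm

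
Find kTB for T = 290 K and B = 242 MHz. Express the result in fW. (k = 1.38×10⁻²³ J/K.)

968 fW

P_n = kTB = 1.38×10⁻²³ × 290 × 2.42×10⁸ = 9.68×10⁻¹³ W = 968 fW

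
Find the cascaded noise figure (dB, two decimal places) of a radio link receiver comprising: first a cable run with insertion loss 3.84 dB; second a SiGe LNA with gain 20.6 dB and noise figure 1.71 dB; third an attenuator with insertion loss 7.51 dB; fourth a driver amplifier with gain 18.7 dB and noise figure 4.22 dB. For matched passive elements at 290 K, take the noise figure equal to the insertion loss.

5.89 dB

Convert to linear (a loss of L dB is a gain of −L dB): F_i = 10^(NF_i/10), G_i = 10^(G_i,dB/10)
  Stage 1: F_1 = 10^(3.84/10) = 2.421, G_1 = 10^(−3.84/10) = 0.4130
  Stage 2: F_2 = 10^(1.71/10) = 1.483, G_2 = 10^(20.6/10) = 114.8
  Stage 3: F_3 = 10^(7.51/10) = 5.636, G_3 = 10^(−7.51/10) = 0.1774
  Stage 4: F_4 = 10^(4.22/10) = 2.642, G_4 = 10^(18.7/10) = 74.13
Friis cascade:
  F = 2.421 + (1.483 − 1)/0.4130 + (5.636 − 1)/47.42 + (2.642 − 1)/8.414 = 3.882
NF = 10 log₁₀(3.882) = 5.89 dB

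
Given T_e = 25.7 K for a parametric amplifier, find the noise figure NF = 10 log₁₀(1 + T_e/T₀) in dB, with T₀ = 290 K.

F = 1 + T_e/T₀ = 1 + 25.7/290 = 1.08862
NF = 10 log₁₀(1.08862) = 0.369 dB

0.369 dB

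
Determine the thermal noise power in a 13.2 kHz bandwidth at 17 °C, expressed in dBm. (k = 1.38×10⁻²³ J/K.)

T = 17 °C + 273.15 = 290.15 K
P_n = kTB = 1.38×10⁻²³ × 290.15 × 1.32×10⁴ = 5.29×10⁻¹⁷ W
In dBm: 10 log₁₀(5.29×10⁻¹⁷ / 10⁻³) = −132.8 dBm

−132.8 dBm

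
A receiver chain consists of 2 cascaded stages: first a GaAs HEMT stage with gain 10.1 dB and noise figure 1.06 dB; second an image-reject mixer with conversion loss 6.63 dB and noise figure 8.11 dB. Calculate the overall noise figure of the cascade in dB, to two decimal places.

Convert to linear (a loss of L dB is a gain of −L dB): F_i = 10^(NF_i/10), G_i = 10^(G_i,dB/10)
  Stage 1: F_1 = 10^(1.06/10) = 1.276, G_1 = 10^(10.1/10) = 10.23
  Stage 2: F_2 = 10^(8.11/10) = 6.471, G_2 = 10^(−6.63/10) = 0.2173
Friis cascade:
  F = 1.276 + (6.471 − 1)/10.23 = 1.811
NF = 10 log₁₀(1.811) = 2.58 dB

2.58 dB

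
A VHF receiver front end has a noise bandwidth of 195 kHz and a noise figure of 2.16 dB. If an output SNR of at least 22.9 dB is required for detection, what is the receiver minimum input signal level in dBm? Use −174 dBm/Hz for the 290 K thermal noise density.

Sensitivity = −174 + 10 log₁₀(B) + NF + SNR_min
= −174 + 52.9 + 2.16 + 22.9
= −96.04 dBm → −96.0 dBm

−96.0 dBm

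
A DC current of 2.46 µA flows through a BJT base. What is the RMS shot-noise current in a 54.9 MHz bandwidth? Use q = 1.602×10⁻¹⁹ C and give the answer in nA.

6.58 nA

I_n = √(2qI·B)
2qI·B = 2 × 1.602×10⁻¹⁹ × 2.46×10⁻⁶ × 5.49×10⁷ = 4.33×10⁻¹⁷ A²
I_n = √(4.33×10⁻¹⁷) = 6.58×10⁻⁹ A = 6.58 nA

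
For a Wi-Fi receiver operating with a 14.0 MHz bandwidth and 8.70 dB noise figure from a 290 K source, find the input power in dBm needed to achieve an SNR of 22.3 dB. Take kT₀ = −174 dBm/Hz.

Sensitivity = −174 + 10 log₁₀(B) + NF + SNR_min
= −174 + 71.46 + 8.70 + 22.3
= −71.54 dBm → −71.5 dBm

−71.5 dBm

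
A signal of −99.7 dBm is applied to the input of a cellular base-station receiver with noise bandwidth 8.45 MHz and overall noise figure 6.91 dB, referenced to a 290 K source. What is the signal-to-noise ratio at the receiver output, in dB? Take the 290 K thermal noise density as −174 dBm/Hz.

Noise floor: N = −174 + 10 log₁₀(B) + NF
10 log₁₀(8.45×10⁶) = 69.27 dB
N = −174 + 69.27 + 6.91 = −97.82 dBm
SNR = P_sig − N = −99.7 − (−97.82) = −1.88 dB → −1.9 dB

−1.9 dB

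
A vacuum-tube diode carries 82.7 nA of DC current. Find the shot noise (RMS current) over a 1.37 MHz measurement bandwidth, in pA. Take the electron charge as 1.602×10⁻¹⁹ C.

191 pA

I_n = √(2qI·B)
2qI·B = 2 × 1.602×10⁻¹⁹ × 8.27×10⁻⁸ × 1.37×10⁶ = 3.63×10⁻²⁰ A²
I_n = √(3.63×10⁻²⁰) = 1.91×10⁻¹⁰ A = 191 pA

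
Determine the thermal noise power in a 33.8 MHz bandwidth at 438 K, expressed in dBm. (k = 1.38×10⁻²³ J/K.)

−96.9 dBm

P_n = kTB = 1.38×10⁻²³ × 438 × 3.38×10⁷ = 2.04×10⁻¹³ W
In dBm: 10 log₁₀(2.04×10⁻¹³ / 10⁻³) = −96.9 dBm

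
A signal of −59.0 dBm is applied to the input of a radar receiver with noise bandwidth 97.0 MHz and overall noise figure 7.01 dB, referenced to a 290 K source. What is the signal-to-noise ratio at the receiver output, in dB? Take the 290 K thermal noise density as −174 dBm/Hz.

Noise floor: N = −174 + 10 log₁₀(B) + NF
10 log₁₀(9.70×10⁷) = 79.87 dB
N = −174 + 79.87 + 7.01 = −87.12 dBm
SNR = P_sig − N = −59.0 − (−87.12) = 28.12 dB → 28.1 dB

28.1 dB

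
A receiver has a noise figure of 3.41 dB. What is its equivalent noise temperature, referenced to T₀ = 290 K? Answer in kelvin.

346 K

F = 10^(3.41/10) = 2.1928
T_e = (F − 1)·T₀ = (2.1928 − 1) × 290 = 346 K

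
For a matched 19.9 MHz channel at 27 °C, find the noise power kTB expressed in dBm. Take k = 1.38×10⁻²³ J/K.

−100.8 dBm

T = 27 °C + 273.15 = 300.15 K
P_n = kTB = 1.38×10⁻²³ × 300.15 × 1.99×10⁷ = 8.24×10⁻¹⁴ W
In dBm: 10 log₁₀(8.24×10⁻¹⁴ / 10⁻³) = −100.8 dBm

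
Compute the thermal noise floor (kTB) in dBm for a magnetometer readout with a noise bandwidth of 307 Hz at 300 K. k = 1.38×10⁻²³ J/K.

−149.0 dBm

P_n = kTB = 1.38×10⁻²³ × 300 × 3.07×10² = 1.27×10⁻¹⁸ W
In dBm: 10 log₁₀(1.27×10⁻¹⁸ / 10⁻³) = −149.0 dBm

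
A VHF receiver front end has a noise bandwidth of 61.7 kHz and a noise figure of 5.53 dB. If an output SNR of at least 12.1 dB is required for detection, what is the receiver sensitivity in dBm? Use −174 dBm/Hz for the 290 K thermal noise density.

−108.5 dBm

Sensitivity = −174 + 10 log₁₀(B) + NF + SNR_min
= −174 + 47.9 + 5.53 + 12.1
= −108.47 dBm → −108.5 dBm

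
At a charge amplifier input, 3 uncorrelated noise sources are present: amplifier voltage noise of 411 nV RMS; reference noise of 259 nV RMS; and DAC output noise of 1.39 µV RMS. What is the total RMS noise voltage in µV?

Uncorrelated sources add in power (mean-square): V_tot = √(ΣV_i²)
V_tot = √[(4.11×10⁻⁷)² + (2.59×10⁻⁷)² + (1.39×10⁻⁶)²] = 1.47×10⁻⁶ V = 1.47 µV

1.47 µV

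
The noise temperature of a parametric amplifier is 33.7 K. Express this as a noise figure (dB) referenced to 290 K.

0.477 dB

F = 1 + T_e/T₀ = 1 + 33.7/290 = 1.11621
NF = 10 log₁₀(1.11621) = 0.477 dB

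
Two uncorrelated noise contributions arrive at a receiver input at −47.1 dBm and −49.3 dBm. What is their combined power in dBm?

Convert to linear, add, convert back:
P₁ = 1.95×10⁻⁸ W, P₂ = 1.17×10⁻⁸ W
P_tot = 3.12×10⁻⁸ W → 10 log₁₀(P_tot / 10⁻³) = −45.1 dBm

−45.1 dBm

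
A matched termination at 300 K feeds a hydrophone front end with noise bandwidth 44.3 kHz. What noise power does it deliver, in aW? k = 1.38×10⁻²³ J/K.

183 aW

P_n = kTB = 1.38×10⁻²³ × 300 × 4.43×10⁴ = 1.83×10⁻¹⁶ W = 183 aW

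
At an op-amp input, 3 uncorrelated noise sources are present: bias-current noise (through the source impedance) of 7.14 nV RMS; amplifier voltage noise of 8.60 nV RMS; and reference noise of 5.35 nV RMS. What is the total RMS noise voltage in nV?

12.4 nV

Uncorrelated sources add in power (mean-square): V_tot = √(ΣV_i²)
V_tot = √[(7.14×10⁻⁹)² + (8.60×10⁻⁹)² + (5.35×10⁻⁹)²] = 1.24×10⁻⁸ V = 12.4 nV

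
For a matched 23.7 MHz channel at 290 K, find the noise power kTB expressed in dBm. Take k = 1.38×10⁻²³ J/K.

−100.2 dBm

P_n = kTB = 1.38×10⁻²³ × 290 × 2.37×10⁷ = 9.48×10⁻¹⁴ W
In dBm: 10 log₁₀(9.48×10⁻¹⁴ / 10⁻³) = −100.2 dBm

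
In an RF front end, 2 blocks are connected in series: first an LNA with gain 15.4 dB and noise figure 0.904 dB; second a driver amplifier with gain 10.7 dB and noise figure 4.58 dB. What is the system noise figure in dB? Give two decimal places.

1.09 dB

Convert to linear (a loss of L dB is a gain of −L dB): F_i = 10^(NF_i/10), G_i = 10^(G_i,dB/10)
  Stage 1: F_1 = 10^(0.904/10) = 1.231, G_1 = 10^(15.4/10) = 34.67
  Stage 2: F_2 = 10^(4.58/10) = 2.871, G_2 = 10^(10.7/10) = 11.75
Friis cascade:
  F = 1.231 + (2.871 − 1)/34.67 = 1.285
NF = 10 log₁₀(1.285) = 1.09 dB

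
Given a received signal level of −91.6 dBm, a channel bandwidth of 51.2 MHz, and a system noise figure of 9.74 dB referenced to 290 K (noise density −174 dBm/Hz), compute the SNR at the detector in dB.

−4.4 dB

Noise floor: N = −174 + 10 log₁₀(B) + NF
10 log₁₀(5.12×10⁷) = 77.09 dB
N = −174 + 77.09 + 9.74 = −87.17 dBm
SNR = P_sig − N = −91.6 − (−87.17) = −4.43 dB → −4.4 dB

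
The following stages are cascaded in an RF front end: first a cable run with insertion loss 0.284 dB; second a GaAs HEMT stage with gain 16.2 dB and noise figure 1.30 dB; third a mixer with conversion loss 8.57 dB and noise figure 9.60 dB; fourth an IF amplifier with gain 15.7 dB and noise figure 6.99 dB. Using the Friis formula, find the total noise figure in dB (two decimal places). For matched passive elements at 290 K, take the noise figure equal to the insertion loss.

3.78 dB

Convert to linear (a loss of L dB is a gain of −L dB): F_i = 10^(NF_i/10), G_i = 10^(G_i,dB/10)
  Stage 1: F_1 = 10^(0.284/10) = 1.068, G_1 = 10^(−0.284/10) = 0.9367
  Stage 2: F_2 = 10^(1.30/10) = 1.349, G_2 = 10^(16.2/10) = 41.69
  Stage 3: F_3 = 10^(9.60/10) = 9.120, G_3 = 10^(−8.57/10) = 0.1390
  Stage 4: F_4 = 10^(6.99/10) = 5.000, G_4 = 10^(15.7/10) = 37.15
Friis cascade:
  F = 1.068 + (1.349 − 1)/0.9367 + (9.120 − 1)/39.05 + (5.000 − 1)/5.428 = 2.385
NF = 10 log₁₀(2.385) = 3.78 dB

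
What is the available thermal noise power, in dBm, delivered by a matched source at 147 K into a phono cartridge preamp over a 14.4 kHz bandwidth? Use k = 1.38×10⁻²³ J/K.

P_n = kTB = 1.38×10⁻²³ × 147 × 1.44×10⁴ = 2.92×10⁻¹⁷ W
In dBm: 10 log₁₀(2.92×10⁻¹⁷ / 10⁻³) = −135.3 dBm

−135.3 dBm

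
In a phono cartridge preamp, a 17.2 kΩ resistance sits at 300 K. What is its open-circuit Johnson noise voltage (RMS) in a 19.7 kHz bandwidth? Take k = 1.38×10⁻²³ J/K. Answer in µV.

2.37 µV

V_n = √(4kTRB)
4kTRB = 4 × 1.38×10⁻²³ × 300 × 1.72×10⁴ × 1.97×10⁴ = 5.61×10⁻¹² V²
V_n = √(5.61×10⁻¹²) = 2.37×10⁻⁶ V = 2.37 µV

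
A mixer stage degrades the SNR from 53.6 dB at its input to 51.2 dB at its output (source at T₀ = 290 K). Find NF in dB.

2.4 dB

NF (dB) = SNR_in(dB) − SNR_out(dB) when the source is at T₀
NF = 53.6 − 51.2 = 2.4 dB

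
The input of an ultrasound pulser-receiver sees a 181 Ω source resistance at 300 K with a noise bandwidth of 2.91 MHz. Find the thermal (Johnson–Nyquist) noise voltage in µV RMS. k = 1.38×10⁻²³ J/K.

V_n = √(4kTRB)
4kTRB = 4 × 1.38×10⁻²³ × 300 × 1.81×10² × 2.91×10⁶ = 8.72×10⁻¹² V²
V_n = √(8.72×10⁻¹²) = 2.95×10⁻⁶ V = 2.95 µV

2.95 µV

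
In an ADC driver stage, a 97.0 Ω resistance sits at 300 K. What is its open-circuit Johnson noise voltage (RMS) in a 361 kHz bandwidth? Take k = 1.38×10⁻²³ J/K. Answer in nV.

761 nV

V_n = √(4kTRB)
4kTRB = 4 × 1.38×10⁻²³ × 300 × 9.70×10¹ × 3.61×10⁵ = 5.80×10⁻¹³ V²
V_n = √(5.80×10⁻¹³) = 7.61×10⁻⁷ V = 761 nV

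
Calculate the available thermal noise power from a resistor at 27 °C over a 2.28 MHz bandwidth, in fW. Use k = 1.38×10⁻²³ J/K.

T = 27 °C + 273.15 = 300.15 K
P_n = kTB = 1.38×10⁻²³ × 300.15 × 2.28×10⁶ = 9.44×10⁻¹⁵ W = 9.44 fW

9.44 fW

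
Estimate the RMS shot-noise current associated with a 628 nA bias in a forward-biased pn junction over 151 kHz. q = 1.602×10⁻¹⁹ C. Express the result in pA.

174 pA

I_n = √(2qI·B)
2qI·B = 2 × 1.602×10⁻¹⁹ × 6.28×10⁻⁷ × 1.51×10⁵ = 3.04×10⁻²⁰ A²
I_n = √(3.04×10⁻²⁰) = 1.74×10⁻¹⁰ A = 174 pA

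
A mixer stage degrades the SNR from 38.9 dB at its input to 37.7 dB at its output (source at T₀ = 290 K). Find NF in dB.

1.2 dB

NF (dB) = SNR_in(dB) − SNR_out(dB) when the source is at T₀
NF = 38.9 − 37.7 = 1.2 dB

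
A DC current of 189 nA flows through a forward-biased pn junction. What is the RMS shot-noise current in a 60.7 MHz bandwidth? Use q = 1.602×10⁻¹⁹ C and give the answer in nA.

1.92 nA

I_n = √(2qI·B)
2qI·B = 2 × 1.602×10⁻¹⁹ × 1.89×10⁻⁷ × 6.07×10⁷ = 3.68×10⁻¹⁸ A²
I_n = √(3.68×10⁻¹⁸) = 1.92×10⁻⁹ A = 1.92 nA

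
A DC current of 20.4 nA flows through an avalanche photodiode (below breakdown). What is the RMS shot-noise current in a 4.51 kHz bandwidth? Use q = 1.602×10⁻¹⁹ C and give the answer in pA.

I_n = √(2qI·B)
2qI·B = 2 × 1.602×10⁻¹⁹ × 2.04×10⁻⁸ × 4.51×10³ = 2.95×10⁻²³ A²
I_n = √(2.95×10⁻²³) = 5.43×10⁻¹² A = 5.43 pA

5.43 pA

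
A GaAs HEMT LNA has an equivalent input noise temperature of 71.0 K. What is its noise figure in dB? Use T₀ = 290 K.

F = 1 + T_e/T₀ = 1 + 71.0/290 = 1.24483
NF = 10 log₁₀(1.24483) = 0.951 dB

0.951 dB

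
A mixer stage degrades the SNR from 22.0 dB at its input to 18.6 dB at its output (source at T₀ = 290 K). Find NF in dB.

NF (dB) = SNR_in(dB) − SNR_out(dB) when the source is at T₀
NF = 22.0 − 18.6 = 3.4 dB

3.4 dB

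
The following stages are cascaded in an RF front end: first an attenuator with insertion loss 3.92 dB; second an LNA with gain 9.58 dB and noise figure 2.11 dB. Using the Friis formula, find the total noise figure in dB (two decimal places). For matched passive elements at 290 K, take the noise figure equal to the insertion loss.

Convert to linear (a loss of L dB is a gain of −L dB): F_i = 10^(NF_i/10), G_i = 10^(G_i,dB/10)
  Stage 1: F_1 = 10^(3.92/10) = 2.466, G_1 = 10^(−3.92/10) = 0.4055
  Stage 2: F_2 = 10^(2.11/10) = 1.626, G_2 = 10^(9.58/10) = 9.078
Friis cascade:
  F = 2.466 + (1.626 − 1)/0.4055 = 4.009
NF = 10 log₁₀(4.009) = 6.03 dB

6.03 dB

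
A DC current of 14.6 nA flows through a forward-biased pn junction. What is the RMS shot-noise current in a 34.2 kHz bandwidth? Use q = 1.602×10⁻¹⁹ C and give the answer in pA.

I_n = √(2qI·B)
2qI·B = 2 × 1.602×10⁻¹⁹ × 1.46×10⁻⁸ × 3.42×10⁴ = 1.60×10⁻²² A²
I_n = √(1.60×10⁻²²) = 1.26×10⁻¹¹ A = 12.6 pA

12.6 pA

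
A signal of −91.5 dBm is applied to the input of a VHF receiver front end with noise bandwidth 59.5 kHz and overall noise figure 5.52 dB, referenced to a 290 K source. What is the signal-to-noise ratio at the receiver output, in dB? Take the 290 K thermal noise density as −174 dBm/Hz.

29.2 dB

Noise floor: N = −174 + 10 log₁₀(B) + NF
10 log₁₀(5.95×10⁴) = 47.75 dB
N = −174 + 47.75 + 5.52 = −120.73 dBm
SNR = P_sig − N = −91.5 − (−120.73) = 29.23 dB → 29.2 dB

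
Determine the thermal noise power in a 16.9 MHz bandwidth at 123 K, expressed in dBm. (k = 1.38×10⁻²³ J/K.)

−105.4 dBm

P_n = kTB = 1.38×10⁻²³ × 123 × 1.69×10⁷ = 2.87×10⁻¹⁴ W
In dBm: 10 log₁₀(2.87×10⁻¹⁴ / 10⁻³) = −105.4 dBm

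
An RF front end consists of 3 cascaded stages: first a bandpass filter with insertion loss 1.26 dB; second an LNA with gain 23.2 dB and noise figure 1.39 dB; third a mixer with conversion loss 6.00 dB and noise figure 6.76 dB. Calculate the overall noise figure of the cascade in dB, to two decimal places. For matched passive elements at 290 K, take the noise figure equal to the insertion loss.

2.71 dB

Convert to linear (a loss of L dB is a gain of −L dB): F_i = 10^(NF_i/10), G_i = 10^(G_i,dB/10)
  Stage 1: F_1 = 10^(1.26/10) = 1.337, G_1 = 10^(−1.26/10) = 0.7482
  Stage 2: F_2 = 10^(1.39/10) = 1.377, G_2 = 10^(23.2/10) = 208.9
  Stage 3: F_3 = 10^(6.76/10) = 4.742, G_3 = 10^(−6.00/10) = 0.2512
Friis cascade:
  F = 1.337 + (1.377 − 1)/0.7482 + (4.742 − 1)/156.3 = 1.865
NF = 10 log₁₀(1.865) = 2.71 dB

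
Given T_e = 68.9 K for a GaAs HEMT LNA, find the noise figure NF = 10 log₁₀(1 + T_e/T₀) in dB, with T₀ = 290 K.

0.926 dB

F = 1 + T_e/T₀ = 1 + 68.9/290 = 1.23759
NF = 10 log₁₀(1.23759) = 0.926 dB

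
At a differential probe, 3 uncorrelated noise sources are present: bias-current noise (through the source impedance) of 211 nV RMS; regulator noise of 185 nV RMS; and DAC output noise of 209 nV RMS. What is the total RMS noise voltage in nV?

350 nV

Uncorrelated sources add in power (mean-square): V_tot = √(ΣV_i²)
V_tot = √[(2.11×10⁻⁷)² + (1.85×10⁻⁷)² + (2.09×10⁻⁷)²] = 3.50×10⁻⁷ V = 350 nV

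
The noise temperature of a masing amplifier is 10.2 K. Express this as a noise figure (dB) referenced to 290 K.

F = 1 + T_e/T₀ = 1 + 10.2/290 = 1.03517
NF = 10 log₁₀(1.03517) = 0.150 dB

0.150 dB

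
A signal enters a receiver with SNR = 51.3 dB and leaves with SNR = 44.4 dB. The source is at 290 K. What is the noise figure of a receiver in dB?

6.9 dB

NF (dB) = SNR_in(dB) − SNR_out(dB) when the source is at T₀
NF = 51.3 − 44.4 = 6.9 dB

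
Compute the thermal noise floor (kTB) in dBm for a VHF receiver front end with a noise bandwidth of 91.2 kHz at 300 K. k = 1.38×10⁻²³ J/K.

−124.2 dBm

P_n = kTB = 1.38×10⁻²³ × 300 × 9.12×10⁴ = 3.78×10⁻¹⁶ W
In dBm: 10 log₁₀(3.78×10⁻¹⁶ / 10⁻³) = −124.2 dBm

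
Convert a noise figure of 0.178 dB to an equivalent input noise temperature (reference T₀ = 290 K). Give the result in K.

F = 10^(0.178/10) = 1.04184
T_e = (F − 1)·T₀ = (1.04184 − 1) × 290 = 12.1 K

12.1 K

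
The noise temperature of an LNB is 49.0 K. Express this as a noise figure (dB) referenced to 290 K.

0.678 dB

F = 1 + T_e/T₀ = 1 + 49.0/290 = 1.16897
NF = 10 log₁₀(1.16897) = 0.678 dB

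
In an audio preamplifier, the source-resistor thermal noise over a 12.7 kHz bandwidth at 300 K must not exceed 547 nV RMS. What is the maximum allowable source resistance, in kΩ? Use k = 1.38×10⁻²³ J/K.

Johnson–Nyquist: V_n = √(4kTRB) ⇒ R = V_n² / (4kTB)
4kTB = 4 × 1.38×10⁻²³ × 300 × 1.27×10⁴ = 2.10×10⁻¹⁶
R = (5.47×10⁻⁷)² / 2.10×10⁻¹⁶ = 1.42×10³ Ω = 1.42 kΩ

1.42 kΩ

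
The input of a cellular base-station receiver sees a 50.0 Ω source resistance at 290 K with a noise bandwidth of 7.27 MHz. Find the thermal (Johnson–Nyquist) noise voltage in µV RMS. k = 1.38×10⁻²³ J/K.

V_n = √(4kTRB)
4kTRB = 4 × 1.38×10⁻²³ × 290 × 5.00×10¹ × 7.27×10⁶ = 5.82×10⁻¹² V²
V_n = √(5.82×10⁻¹²) = 2.41×10⁻⁶ V = 2.41 µV

2.41 µV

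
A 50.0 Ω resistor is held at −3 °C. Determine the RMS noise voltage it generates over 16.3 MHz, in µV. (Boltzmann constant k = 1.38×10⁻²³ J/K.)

3.49 µV

T = −3 °C + 273.15 = 270.15 K
V_n = √(4kTRB)
4kTRB = 4 × 1.38×10⁻²³ × 270.15 × 5.00×10¹ × 1.63×10⁷ = 1.22×10⁻¹¹ V²
V_n = √(1.22×10⁻¹¹) = 3.49×10⁻⁶ V = 3.49 µV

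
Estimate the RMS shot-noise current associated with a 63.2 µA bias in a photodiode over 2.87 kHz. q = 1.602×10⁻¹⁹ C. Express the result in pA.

241 pA

I_n = √(2qI·B)
2qI·B = 2 × 1.602×10⁻¹⁹ × 6.32×10⁻⁵ × 2.87×10³ = 5.81×10⁻²⁰ A²
I_n = √(5.81×10⁻²⁰) = 2.41×10⁻¹⁰ A = 241 pA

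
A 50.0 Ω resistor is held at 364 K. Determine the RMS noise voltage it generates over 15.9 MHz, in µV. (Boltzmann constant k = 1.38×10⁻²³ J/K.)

V_n = √(4kTRB)
4kTRB = 4 × 1.38×10⁻²³ × 364 × 5.00×10¹ × 1.59×10⁷ = 1.60×10⁻¹¹ V²
V_n = √(1.60×10⁻¹¹) = 4.00×10⁻⁶ V = 4.00 µV

4.00 µV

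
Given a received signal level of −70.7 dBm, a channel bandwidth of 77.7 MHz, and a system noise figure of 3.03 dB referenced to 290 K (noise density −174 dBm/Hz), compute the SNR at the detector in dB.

Noise floor: N = −174 + 10 log₁₀(B) + NF
10 log₁₀(7.77×10⁷) = 78.9 dB
N = −174 + 78.9 + 3.03 = −92.07 dBm
SNR = P_sig − N = −70.7 − (−92.07) = 21.37 dB → 21.4 dB

21.4 dB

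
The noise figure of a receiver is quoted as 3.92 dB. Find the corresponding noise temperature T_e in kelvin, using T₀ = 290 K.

F = 10^(3.92/10) = 2.46604
T_e = (F − 1)·T₀ = (2.46604 − 1) × 290 = 425 K

425 K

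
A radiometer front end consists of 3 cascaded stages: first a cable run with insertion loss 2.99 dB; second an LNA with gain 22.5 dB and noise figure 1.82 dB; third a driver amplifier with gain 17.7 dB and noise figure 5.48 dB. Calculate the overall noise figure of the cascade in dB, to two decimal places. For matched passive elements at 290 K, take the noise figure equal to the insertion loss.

Convert to linear (a loss of L dB is a gain of −L dB): F_i = 10^(NF_i/10), G_i = 10^(G_i,dB/10)
  Stage 1: F_1 = 10^(2.99/10) = 1.991, G_1 = 10^(−2.99/10) = 0.5023
  Stage 2: F_2 = 10^(1.82/10) = 1.521, G_2 = 10^(22.5/10) = 177.8
  Stage 3: F_3 = 10^(5.48/10) = 3.532, G_3 = 10^(17.7/10) = 58.88
Friis cascade:
  F = 1.991 + (1.521 − 1)/0.5023 + (3.532 − 1)/89.33 = 3.055
NF = 10 log₁₀(3.055) = 4.85 dB

4.85 dB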